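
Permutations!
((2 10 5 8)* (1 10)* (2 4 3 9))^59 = (1 8 9 10 4 2 5 3)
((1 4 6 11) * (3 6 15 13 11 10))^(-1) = (1 11 13 15 4)(3 10 6)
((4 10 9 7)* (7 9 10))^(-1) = (10)(4 7)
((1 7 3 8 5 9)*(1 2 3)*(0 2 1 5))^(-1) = (0 8 3 2)(1 9 5 7)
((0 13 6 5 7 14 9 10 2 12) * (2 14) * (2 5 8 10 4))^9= ((0 13 6 8 10 14 9 4 2 12)(5 7))^9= (0 12 2 4 9 14 10 8 6 13)(5 7)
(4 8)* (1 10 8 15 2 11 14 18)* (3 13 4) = (1 10 8 3 13 4 15 2 11 14 18) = [0, 10, 11, 13, 15, 5, 6, 7, 3, 9, 8, 14, 12, 4, 18, 2, 16, 17, 1]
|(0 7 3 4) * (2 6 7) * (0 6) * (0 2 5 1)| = |(0 5 1)(3 4 6 7)| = 12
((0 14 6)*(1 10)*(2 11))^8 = (0 6 14)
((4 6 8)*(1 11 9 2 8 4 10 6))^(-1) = (1 4 6 10 8 2 9 11)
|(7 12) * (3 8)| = 2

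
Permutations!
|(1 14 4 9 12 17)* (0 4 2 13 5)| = |(0 4 9 12 17 1 14 2 13 5)| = 10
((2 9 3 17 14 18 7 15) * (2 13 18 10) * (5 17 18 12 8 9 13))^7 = ((2 13 12 8 9 3 18 7 15 5 17 14 10))^7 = (2 7 13 15 12 5 8 17 9 14 3 10 18)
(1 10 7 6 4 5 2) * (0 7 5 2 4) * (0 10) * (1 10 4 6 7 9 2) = (0 9 2 10 5 6 4 1) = [9, 0, 10, 3, 1, 6, 4, 7, 8, 2, 5]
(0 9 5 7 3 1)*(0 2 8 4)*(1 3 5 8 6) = [9, 2, 6, 3, 0, 7, 1, 5, 4, 8] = (0 9 8 4)(1 2 6)(5 7)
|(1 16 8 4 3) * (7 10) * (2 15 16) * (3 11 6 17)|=|(1 2 15 16 8 4 11 6 17 3)(7 10)|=10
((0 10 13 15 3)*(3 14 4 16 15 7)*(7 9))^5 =(0 3 7 9 13 10)(4 16 15 14)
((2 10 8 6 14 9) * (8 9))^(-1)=(2 9 10)(6 8 14)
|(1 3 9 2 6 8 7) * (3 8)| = |(1 8 7)(2 6 3 9)| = 12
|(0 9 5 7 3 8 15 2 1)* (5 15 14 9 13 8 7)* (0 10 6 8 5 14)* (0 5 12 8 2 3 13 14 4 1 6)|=26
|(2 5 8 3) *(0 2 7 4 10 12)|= |(0 2 5 8 3 7 4 10 12)|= 9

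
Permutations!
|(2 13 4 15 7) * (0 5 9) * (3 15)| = 6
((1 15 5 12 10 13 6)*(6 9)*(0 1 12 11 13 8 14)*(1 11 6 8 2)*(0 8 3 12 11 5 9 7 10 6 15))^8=((0 5 15 9 3 12 6 11 13 7 10 2 1)(8 14))^8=(0 13 9 2 6 5 7 3 1 11 15 10 12)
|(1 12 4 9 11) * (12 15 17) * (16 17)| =8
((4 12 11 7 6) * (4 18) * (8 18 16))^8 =((4 12 11 7 6 16 8 18))^8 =(18)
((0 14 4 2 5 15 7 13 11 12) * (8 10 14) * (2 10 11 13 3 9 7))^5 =(0 8 11 12)(2 15 5)(3 7 9)(4 14 10)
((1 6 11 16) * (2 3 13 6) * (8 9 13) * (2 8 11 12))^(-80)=((1 8 9 13 6 12 2 3 11 16))^(-80)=(16)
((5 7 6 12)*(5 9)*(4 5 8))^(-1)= (4 8 9 12 6 7 5)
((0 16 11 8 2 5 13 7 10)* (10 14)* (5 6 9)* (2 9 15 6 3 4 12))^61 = ((0 16 11 8 9 5 13 7 14 10)(2 3 4 12)(6 15))^61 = (0 16 11 8 9 5 13 7 14 10)(2 3 4 12)(6 15)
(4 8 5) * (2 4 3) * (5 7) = (2 4 8 7 5 3) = [0, 1, 4, 2, 8, 3, 6, 5, 7]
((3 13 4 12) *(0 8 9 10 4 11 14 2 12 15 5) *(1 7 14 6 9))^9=((0 8 1 7 14 2 12 3 13 11 6 9 10 4 15 5))^9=(0 11 1 9 14 4 12 5 13 8 6 7 10 2 15 3)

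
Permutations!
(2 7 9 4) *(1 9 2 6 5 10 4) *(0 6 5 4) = (0 6 4 5 10)(1 9)(2 7) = [6, 9, 7, 3, 5, 10, 4, 2, 8, 1, 0]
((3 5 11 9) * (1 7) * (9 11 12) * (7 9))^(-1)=((1 9 3 5 12 7))^(-1)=(1 7 12 5 3 9)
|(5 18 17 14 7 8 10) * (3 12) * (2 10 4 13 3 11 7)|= 42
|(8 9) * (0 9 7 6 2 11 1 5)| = 9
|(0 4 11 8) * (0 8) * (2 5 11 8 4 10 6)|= 6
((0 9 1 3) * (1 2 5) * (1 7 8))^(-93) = (0 5 1 9 7 3 2 8)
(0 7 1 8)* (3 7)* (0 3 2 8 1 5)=[2, 1, 8, 7, 4, 0, 6, 5, 3]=(0 2 8 3 7 5)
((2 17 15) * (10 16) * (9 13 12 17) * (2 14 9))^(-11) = ((9 13 12 17 15 14)(10 16))^(-11) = (9 13 12 17 15 14)(10 16)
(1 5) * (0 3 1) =(0 3 1 5) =[3, 5, 2, 1, 4, 0]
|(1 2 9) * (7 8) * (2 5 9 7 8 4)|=|(1 5 9)(2 7 4)|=3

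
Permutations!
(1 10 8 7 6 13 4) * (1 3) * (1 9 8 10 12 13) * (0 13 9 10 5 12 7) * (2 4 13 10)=[10, 7, 4, 2, 3, 12, 1, 6, 0, 8, 5, 11, 9, 13]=(13)(0 10 5 12 9 8)(1 7 6)(2 4 3)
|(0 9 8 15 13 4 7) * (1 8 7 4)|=|(0 9 7)(1 8 15 13)|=12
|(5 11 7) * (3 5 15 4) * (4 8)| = 7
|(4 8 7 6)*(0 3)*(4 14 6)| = |(0 3)(4 8 7)(6 14)| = 6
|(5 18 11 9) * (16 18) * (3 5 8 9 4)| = |(3 5 16 18 11 4)(8 9)| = 6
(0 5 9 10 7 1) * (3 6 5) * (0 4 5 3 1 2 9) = (0 1 4 5)(2 9 10 7)(3 6) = [1, 4, 9, 6, 5, 0, 3, 2, 8, 10, 7]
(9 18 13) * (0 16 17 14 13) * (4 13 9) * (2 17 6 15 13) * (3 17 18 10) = (0 16 6 15 13 4 2 18)(3 17 14 9 10) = [16, 1, 18, 17, 2, 5, 15, 7, 8, 10, 3, 11, 12, 4, 9, 13, 6, 14, 0]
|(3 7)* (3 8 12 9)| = 5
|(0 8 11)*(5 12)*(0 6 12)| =6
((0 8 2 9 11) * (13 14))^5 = ((0 8 2 9 11)(13 14))^5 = (13 14)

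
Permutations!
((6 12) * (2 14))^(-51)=((2 14)(6 12))^(-51)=(2 14)(6 12)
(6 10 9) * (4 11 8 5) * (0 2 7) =[2, 1, 7, 3, 11, 4, 10, 0, 5, 6, 9, 8] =(0 2 7)(4 11 8 5)(6 10 9)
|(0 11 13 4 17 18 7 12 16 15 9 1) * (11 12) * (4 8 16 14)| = |(0 12 14 4 17 18 7 11 13 8 16 15 9 1)| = 14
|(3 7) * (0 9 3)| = 4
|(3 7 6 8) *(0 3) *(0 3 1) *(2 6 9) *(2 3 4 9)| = 14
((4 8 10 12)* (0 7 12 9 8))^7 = ((0 7 12 4)(8 10 9))^7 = (0 4 12 7)(8 10 9)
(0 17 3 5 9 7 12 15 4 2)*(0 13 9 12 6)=(0 17 3 5 12 15 4 2 13 9 7 6)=[17, 1, 13, 5, 2, 12, 0, 6, 8, 7, 10, 11, 15, 9, 14, 4, 16, 3]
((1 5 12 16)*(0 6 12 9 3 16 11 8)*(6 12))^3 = ((0 12 11 8)(1 5 9 3 16))^3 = (0 8 11 12)(1 3 5 16 9)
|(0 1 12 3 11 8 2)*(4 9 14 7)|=28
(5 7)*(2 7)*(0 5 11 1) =[5, 0, 7, 3, 4, 2, 6, 11, 8, 9, 10, 1] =(0 5 2 7 11 1)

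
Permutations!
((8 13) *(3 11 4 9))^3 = ((3 11 4 9)(8 13))^3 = (3 9 4 11)(8 13)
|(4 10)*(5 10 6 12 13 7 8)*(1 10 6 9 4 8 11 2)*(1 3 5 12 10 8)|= 22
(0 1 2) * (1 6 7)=(0 6 7 1 2)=[6, 2, 0, 3, 4, 5, 7, 1]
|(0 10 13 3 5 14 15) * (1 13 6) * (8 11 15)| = 11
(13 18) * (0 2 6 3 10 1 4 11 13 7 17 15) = [2, 4, 6, 10, 11, 5, 3, 17, 8, 9, 1, 13, 12, 18, 14, 0, 16, 15, 7] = (0 2 6 3 10 1 4 11 13 18 7 17 15)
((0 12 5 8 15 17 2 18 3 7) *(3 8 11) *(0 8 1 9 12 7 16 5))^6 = ((0 7 8 15 17 2 18 1 9 12)(3 16 5 11))^6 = (0 18 8 9 17)(1 15 12 2 7)(3 5)(11 16)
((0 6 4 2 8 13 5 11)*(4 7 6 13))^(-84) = (13)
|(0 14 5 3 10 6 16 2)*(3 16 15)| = 20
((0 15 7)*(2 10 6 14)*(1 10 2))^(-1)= (0 7 15)(1 14 6 10)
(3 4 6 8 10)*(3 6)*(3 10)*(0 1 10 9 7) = (0 1 10 6 8 3 4 9 7) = [1, 10, 2, 4, 9, 5, 8, 0, 3, 7, 6]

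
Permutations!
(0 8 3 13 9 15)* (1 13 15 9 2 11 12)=[8, 13, 11, 15, 4, 5, 6, 7, 3, 9, 10, 12, 1, 2, 14, 0]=(0 8 3 15)(1 13 2 11 12)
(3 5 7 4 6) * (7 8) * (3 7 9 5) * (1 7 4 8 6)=(1 7 8 9 5 6 4)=[0, 7, 2, 3, 1, 6, 4, 8, 9, 5]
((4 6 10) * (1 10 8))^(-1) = ((1 10 4 6 8))^(-1) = (1 8 6 4 10)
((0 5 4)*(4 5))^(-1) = (5)(0 4)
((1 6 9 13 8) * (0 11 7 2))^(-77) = ((0 11 7 2)(1 6 9 13 8))^(-77) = (0 2 7 11)(1 13 6 8 9)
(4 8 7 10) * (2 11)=(2 11)(4 8 7 10)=[0, 1, 11, 3, 8, 5, 6, 10, 7, 9, 4, 2]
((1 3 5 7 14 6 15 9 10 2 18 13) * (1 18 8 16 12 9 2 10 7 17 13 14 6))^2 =(1 5 13 14 3 17 18)(2 16 9 6)(7 15 8 12)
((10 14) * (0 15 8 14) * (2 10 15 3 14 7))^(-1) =(0 10 2 7 8 15 14 3)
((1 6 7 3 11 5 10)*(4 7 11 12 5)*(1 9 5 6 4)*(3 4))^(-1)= (1 11 6 12 3)(4 7)(5 9 10)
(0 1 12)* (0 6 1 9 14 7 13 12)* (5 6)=(0 9 14 7 13 12 5 6 1)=[9, 0, 2, 3, 4, 6, 1, 13, 8, 14, 10, 11, 5, 12, 7]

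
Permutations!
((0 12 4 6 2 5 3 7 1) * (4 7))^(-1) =((0 12 7 1)(2 5 3 4 6))^(-1) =(0 1 7 12)(2 6 4 3 5)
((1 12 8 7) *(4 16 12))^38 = (1 16 8)(4 12 7)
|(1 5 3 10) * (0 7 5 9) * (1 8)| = 8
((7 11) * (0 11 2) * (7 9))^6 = (0 11 9 7 2)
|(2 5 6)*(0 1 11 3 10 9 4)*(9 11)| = 12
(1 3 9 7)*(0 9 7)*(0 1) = (0 9 1 3 7) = [9, 3, 2, 7, 4, 5, 6, 0, 8, 1]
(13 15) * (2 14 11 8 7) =(2 14 11 8 7)(13 15) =[0, 1, 14, 3, 4, 5, 6, 2, 7, 9, 10, 8, 12, 15, 11, 13]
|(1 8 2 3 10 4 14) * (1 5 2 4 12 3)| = |(1 8 4 14 5 2)(3 10 12)| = 6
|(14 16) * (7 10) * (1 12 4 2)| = 4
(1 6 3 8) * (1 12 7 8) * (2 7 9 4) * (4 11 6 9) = (1 9 11 6 3)(2 7 8 12 4) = [0, 9, 7, 1, 2, 5, 3, 8, 12, 11, 10, 6, 4]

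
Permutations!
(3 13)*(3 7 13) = (7 13) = [0, 1, 2, 3, 4, 5, 6, 13, 8, 9, 10, 11, 12, 7]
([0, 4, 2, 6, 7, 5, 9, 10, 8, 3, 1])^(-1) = [0, 10, 2, 9, 1, 5, 3, 4, 8, 6, 7]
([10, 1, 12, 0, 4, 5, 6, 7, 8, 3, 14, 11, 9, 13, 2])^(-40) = [14, 1, 9, 10, 4, 5, 6, 7, 8, 0, 2, 11, 3, 13, 12]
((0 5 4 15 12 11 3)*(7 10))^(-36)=(0 3 11 12 15 4 5)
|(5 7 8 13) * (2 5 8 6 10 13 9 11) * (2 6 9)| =9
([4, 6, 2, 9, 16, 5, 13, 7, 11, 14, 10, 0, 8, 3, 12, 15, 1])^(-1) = [11, 16, 2, 13, 0, 5, 1, 7, 12, 3, 10, 8, 14, 6, 9, 15, 4]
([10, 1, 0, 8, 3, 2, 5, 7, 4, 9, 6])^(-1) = (0 2 5 6 10)(3 4 8)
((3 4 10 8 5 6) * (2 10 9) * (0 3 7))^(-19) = (0 3 4 9 2 10 8 5 6 7)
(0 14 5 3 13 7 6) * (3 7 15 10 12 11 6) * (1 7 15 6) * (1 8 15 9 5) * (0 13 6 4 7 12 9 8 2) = (0 14 1 12 11 2)(3 6 13 4 7)(5 8 15 10 9) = [14, 12, 0, 6, 7, 8, 13, 3, 15, 5, 9, 2, 11, 4, 1, 10]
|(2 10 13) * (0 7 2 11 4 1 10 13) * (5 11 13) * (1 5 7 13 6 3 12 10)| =6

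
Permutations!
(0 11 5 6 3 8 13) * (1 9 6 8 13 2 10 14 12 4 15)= (0 11 5 8 2 10 14 12 4 15 1 9 6 3 13)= [11, 9, 10, 13, 15, 8, 3, 7, 2, 6, 14, 5, 4, 0, 12, 1]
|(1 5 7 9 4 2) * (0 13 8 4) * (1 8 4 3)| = 10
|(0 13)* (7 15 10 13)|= 5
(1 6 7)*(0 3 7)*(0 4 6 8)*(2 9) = (0 3 7 1 8)(2 9)(4 6) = [3, 8, 9, 7, 6, 5, 4, 1, 0, 2]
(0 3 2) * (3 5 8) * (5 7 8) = (0 7 8 3 2) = [7, 1, 0, 2, 4, 5, 6, 8, 3]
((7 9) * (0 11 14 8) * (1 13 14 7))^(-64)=((0 11 7 9 1 13 14 8))^(-64)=(14)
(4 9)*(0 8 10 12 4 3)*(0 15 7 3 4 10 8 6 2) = (0 6 2)(3 15 7)(4 9)(10 12) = [6, 1, 0, 15, 9, 5, 2, 3, 8, 4, 12, 11, 10, 13, 14, 7]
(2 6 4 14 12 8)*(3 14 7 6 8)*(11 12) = [0, 1, 8, 14, 7, 5, 4, 6, 2, 9, 10, 12, 3, 13, 11] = (2 8)(3 14 11 12)(4 7 6)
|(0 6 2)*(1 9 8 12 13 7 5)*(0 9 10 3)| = |(0 6 2 9 8 12 13 7 5 1 10 3)| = 12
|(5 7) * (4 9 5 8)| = |(4 9 5 7 8)| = 5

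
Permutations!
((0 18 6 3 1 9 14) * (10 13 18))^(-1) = ((0 10 13 18 6 3 1 9 14))^(-1) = (0 14 9 1 3 6 18 13 10)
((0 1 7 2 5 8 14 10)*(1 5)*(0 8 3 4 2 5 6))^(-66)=((0 6)(1 7 5 3 4 2)(8 14 10))^(-66)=(14)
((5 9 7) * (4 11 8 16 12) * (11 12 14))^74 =((4 12)(5 9 7)(8 16 14 11))^74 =(5 7 9)(8 14)(11 16)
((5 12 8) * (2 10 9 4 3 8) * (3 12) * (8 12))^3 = ((2 10 9 4 8 5 3 12))^3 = (2 4 3 10 8 12 9 5)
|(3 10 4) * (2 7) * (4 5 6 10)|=|(2 7)(3 4)(5 6 10)|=6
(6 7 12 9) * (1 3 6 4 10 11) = (1 3 6 7 12 9 4 10 11) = [0, 3, 2, 6, 10, 5, 7, 12, 8, 4, 11, 1, 9]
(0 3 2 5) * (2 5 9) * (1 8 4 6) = [3, 8, 9, 5, 6, 0, 1, 7, 4, 2] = (0 3 5)(1 8 4 6)(2 9)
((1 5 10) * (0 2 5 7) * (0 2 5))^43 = (0 5 10 1 7 2)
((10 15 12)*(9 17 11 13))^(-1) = ((9 17 11 13)(10 15 12))^(-1) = (9 13 11 17)(10 12 15)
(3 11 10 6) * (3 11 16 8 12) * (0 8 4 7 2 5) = (0 8 12 3 16 4 7 2 5)(6 11 10) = [8, 1, 5, 16, 7, 0, 11, 2, 12, 9, 6, 10, 3, 13, 14, 15, 4]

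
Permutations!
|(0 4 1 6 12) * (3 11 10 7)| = |(0 4 1 6 12)(3 11 10 7)| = 20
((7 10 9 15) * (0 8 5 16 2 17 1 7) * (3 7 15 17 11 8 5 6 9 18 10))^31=(0 1 9 8 2 5 15 17 6 11 16)(3 7)(10 18)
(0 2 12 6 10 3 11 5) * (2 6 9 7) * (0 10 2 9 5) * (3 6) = (0 3 11)(2 12 5 10 6)(7 9) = [3, 1, 12, 11, 4, 10, 2, 9, 8, 7, 6, 0, 5]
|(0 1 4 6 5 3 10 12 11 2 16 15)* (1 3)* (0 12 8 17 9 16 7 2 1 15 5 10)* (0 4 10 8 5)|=24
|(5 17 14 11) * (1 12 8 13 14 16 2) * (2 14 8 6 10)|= |(1 12 6 10 2)(5 17 16 14 11)(8 13)|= 10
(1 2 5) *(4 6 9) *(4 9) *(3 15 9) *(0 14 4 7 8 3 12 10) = [14, 2, 5, 15, 6, 1, 7, 8, 3, 12, 0, 11, 10, 13, 4, 9] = (0 14 4 6 7 8 3 15 9 12 10)(1 2 5)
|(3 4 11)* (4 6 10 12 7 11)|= 6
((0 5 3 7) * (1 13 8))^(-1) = (0 7 3 5)(1 8 13)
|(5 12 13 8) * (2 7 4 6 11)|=|(2 7 4 6 11)(5 12 13 8)|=20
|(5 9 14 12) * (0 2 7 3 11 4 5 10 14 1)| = 9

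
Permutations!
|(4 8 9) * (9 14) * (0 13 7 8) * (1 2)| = 14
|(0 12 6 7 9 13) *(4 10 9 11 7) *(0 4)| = 12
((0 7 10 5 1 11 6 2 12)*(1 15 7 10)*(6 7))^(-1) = (0 12 2 6 15 5 10)(1 7 11)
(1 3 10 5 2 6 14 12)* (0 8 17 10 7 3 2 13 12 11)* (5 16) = (0 8 17 10 16 5 13 12 1 2 6 14 11)(3 7) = [8, 2, 6, 7, 4, 13, 14, 3, 17, 9, 16, 0, 1, 12, 11, 15, 5, 10]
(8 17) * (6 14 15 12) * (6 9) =[0, 1, 2, 3, 4, 5, 14, 7, 17, 6, 10, 11, 9, 13, 15, 12, 16, 8] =(6 14 15 12 9)(8 17)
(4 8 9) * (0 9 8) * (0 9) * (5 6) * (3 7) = (3 7)(4 9)(5 6) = [0, 1, 2, 7, 9, 6, 5, 3, 8, 4]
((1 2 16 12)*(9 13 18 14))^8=(18)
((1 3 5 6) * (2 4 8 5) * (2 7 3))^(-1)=(1 6 5 8 4 2)(3 7)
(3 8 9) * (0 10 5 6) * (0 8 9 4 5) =(0 10)(3 9)(4 5 6 8) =[10, 1, 2, 9, 5, 6, 8, 7, 4, 3, 0]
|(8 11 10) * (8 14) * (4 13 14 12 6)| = |(4 13 14 8 11 10 12 6)| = 8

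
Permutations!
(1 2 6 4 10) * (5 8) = (1 2 6 4 10)(5 8) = [0, 2, 6, 3, 10, 8, 4, 7, 5, 9, 1]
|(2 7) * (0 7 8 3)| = 5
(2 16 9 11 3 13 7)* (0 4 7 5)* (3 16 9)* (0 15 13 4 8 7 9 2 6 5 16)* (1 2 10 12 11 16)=(0 8 7 6 5 15 13 1 2 10 12 11)(3 4 9 16)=[8, 2, 10, 4, 9, 15, 5, 6, 7, 16, 12, 0, 11, 1, 14, 13, 3]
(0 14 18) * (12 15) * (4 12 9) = [14, 1, 2, 3, 12, 5, 6, 7, 8, 4, 10, 11, 15, 13, 18, 9, 16, 17, 0] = (0 14 18)(4 12 15 9)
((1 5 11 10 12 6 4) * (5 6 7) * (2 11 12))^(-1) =((1 6 4)(2 11 10)(5 12 7))^(-1) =(1 4 6)(2 10 11)(5 7 12)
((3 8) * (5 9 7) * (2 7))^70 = ((2 7 5 9)(3 8))^70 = (2 5)(7 9)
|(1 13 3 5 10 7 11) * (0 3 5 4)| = |(0 3 4)(1 13 5 10 7 11)| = 6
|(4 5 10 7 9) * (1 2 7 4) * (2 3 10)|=|(1 3 10 4 5 2 7 9)|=8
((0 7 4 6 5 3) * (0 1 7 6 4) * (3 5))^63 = (0 1 6 7 3)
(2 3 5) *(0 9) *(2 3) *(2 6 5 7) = [9, 1, 6, 7, 4, 3, 5, 2, 8, 0] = (0 9)(2 6 5 3 7)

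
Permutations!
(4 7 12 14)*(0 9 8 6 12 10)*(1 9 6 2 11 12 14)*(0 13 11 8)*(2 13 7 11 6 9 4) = [9, 4, 8, 3, 11, 5, 14, 10, 13, 0, 7, 12, 1, 6, 2] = (0 9)(1 4 11 12)(2 8 13 6 14)(7 10)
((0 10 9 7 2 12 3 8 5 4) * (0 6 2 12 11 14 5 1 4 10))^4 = (1 11 9 8 2 10 3 6 5 12 4 14 7)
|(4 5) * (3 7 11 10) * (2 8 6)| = 12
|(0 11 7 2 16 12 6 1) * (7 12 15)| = 20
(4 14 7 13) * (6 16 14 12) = (4 12 6 16 14 7 13) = [0, 1, 2, 3, 12, 5, 16, 13, 8, 9, 10, 11, 6, 4, 7, 15, 14]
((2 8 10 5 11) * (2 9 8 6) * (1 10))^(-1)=((1 10 5 11 9 8)(2 6))^(-1)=(1 8 9 11 5 10)(2 6)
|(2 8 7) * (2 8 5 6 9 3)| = |(2 5 6 9 3)(7 8)| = 10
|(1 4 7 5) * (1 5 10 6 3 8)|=7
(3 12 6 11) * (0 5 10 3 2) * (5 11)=[11, 1, 0, 12, 4, 10, 5, 7, 8, 9, 3, 2, 6]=(0 11 2)(3 12 6 5 10)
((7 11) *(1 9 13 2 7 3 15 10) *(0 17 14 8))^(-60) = ((0 17 14 8)(1 9 13 2 7 11 3 15 10))^(-60) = (17)(1 2 3)(7 15 9)(10 13 11)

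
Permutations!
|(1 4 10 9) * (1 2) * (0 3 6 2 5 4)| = 20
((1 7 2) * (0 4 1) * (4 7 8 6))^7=((0 7 2)(1 8 6 4))^7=(0 7 2)(1 4 6 8)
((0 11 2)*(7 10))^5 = ((0 11 2)(7 10))^5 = (0 2 11)(7 10)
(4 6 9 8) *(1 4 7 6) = [0, 4, 2, 3, 1, 5, 9, 6, 7, 8] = (1 4)(6 9 8 7)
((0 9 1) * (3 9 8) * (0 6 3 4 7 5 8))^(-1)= (1 9 3 6)(4 8 5 7)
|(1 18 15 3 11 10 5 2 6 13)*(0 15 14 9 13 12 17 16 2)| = |(0 15 3 11 10 5)(1 18 14 9 13)(2 6 12 17 16)| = 30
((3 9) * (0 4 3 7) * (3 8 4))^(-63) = (0 3 9 7)(4 8)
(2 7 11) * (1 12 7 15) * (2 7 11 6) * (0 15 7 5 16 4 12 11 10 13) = (0 15 1 11 5 16 4 12 10 13)(2 7 6) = [15, 11, 7, 3, 12, 16, 2, 6, 8, 9, 13, 5, 10, 0, 14, 1, 4]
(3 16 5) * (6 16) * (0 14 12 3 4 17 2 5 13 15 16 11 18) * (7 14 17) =(0 17 2 5 4 7 14 12 3 6 11 18)(13 15 16) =[17, 1, 5, 6, 7, 4, 11, 14, 8, 9, 10, 18, 3, 15, 12, 16, 13, 2, 0]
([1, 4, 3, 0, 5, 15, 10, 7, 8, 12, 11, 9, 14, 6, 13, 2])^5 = (0 2 5 1 3 15 4)(6 14 9 10 13 12 11)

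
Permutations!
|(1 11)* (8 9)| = 2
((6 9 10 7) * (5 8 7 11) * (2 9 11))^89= (2 10 9)(5 11 6 7 8)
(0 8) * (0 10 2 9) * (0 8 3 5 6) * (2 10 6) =[3, 1, 9, 5, 4, 2, 0, 7, 6, 8, 10] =(10)(0 3 5 2 9 8 6)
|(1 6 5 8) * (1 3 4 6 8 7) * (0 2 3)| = 9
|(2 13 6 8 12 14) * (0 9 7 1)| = 12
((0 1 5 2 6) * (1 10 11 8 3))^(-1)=(0 6 2 5 1 3 8 11 10)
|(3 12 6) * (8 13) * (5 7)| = |(3 12 6)(5 7)(8 13)| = 6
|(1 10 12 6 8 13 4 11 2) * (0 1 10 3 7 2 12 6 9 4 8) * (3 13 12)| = |(0 1 13 8 12 9 4 11 3 7 2 10 6)| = 13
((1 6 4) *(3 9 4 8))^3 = (1 3)(4 8)(6 9)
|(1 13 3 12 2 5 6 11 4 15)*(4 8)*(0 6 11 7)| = 30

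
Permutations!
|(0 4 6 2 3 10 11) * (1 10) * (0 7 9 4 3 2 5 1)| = 8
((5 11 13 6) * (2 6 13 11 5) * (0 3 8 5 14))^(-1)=(0 14 5 8 3)(2 6)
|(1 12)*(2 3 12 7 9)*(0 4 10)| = |(0 4 10)(1 7 9 2 3 12)| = 6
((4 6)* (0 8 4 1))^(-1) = (0 1 6 4 8)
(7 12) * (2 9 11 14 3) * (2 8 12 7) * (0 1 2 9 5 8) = (0 1 2 5 8 12 9 11 14 3) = [1, 2, 5, 0, 4, 8, 6, 7, 12, 11, 10, 14, 9, 13, 3]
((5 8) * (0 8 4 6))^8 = ((0 8 5 4 6))^8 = (0 4 8 6 5)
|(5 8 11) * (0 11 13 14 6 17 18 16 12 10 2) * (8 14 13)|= |(0 11 5 14 6 17 18 16 12 10 2)|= 11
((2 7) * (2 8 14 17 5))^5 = (2 5 17 14 8 7)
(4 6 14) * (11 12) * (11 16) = (4 6 14)(11 12 16) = [0, 1, 2, 3, 6, 5, 14, 7, 8, 9, 10, 12, 16, 13, 4, 15, 11]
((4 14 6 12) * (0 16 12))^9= ((0 16 12 4 14 6))^9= (0 4)(6 12)(14 16)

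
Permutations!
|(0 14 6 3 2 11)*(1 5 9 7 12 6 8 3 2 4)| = 13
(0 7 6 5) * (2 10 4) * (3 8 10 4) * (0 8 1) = (0 7 6 5 8 10 3 1)(2 4) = [7, 0, 4, 1, 2, 8, 5, 6, 10, 9, 3]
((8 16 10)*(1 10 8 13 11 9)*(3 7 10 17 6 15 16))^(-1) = (1 9 11 13 10 7 3 8 16 15 6 17)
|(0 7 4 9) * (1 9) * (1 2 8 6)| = 8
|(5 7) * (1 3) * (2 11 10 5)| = 10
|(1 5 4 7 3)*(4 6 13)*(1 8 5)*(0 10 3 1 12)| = |(0 10 3 8 5 6 13 4 7 1 12)| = 11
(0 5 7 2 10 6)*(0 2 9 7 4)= (0 5 4)(2 10 6)(7 9)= [5, 1, 10, 3, 0, 4, 2, 9, 8, 7, 6]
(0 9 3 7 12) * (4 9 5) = (0 5 4 9 3 7 12) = [5, 1, 2, 7, 9, 4, 6, 12, 8, 3, 10, 11, 0]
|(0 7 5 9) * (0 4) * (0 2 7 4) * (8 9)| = 7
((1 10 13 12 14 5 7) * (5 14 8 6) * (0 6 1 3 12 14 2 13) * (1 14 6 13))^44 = ((0 13 6 5 7 3 12 8 14 2 1 10))^44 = (0 14 7)(1 12 6)(2 3 13)(5 10 8)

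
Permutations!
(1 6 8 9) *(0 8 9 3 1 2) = (0 8 3 1 6 9 2) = [8, 6, 0, 1, 4, 5, 9, 7, 3, 2]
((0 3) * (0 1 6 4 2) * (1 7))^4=(0 6 3 4 7 2 1)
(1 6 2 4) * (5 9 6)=(1 5 9 6 2 4)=[0, 5, 4, 3, 1, 9, 2, 7, 8, 6]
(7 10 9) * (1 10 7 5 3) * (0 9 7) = (0 9 5 3 1 10 7) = [9, 10, 2, 1, 4, 3, 6, 0, 8, 5, 7]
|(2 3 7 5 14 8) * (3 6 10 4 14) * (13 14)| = 21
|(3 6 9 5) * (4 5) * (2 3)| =|(2 3 6 9 4 5)| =6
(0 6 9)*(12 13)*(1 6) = (0 1 6 9)(12 13) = [1, 6, 2, 3, 4, 5, 9, 7, 8, 0, 10, 11, 13, 12]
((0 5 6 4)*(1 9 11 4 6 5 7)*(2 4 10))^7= (0 4 2 10 11 9 1 7)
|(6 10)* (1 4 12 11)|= 4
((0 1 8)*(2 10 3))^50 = ((0 1 8)(2 10 3))^50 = (0 8 1)(2 3 10)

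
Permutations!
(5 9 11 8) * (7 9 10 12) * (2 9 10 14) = (2 9 11 8 5 14)(7 10 12) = [0, 1, 9, 3, 4, 14, 6, 10, 5, 11, 12, 8, 7, 13, 2]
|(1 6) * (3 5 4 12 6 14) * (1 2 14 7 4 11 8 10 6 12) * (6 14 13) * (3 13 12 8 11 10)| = |(1 7 4)(2 12 8 3 5 10 14 13 6)| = 9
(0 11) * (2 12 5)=[11, 1, 12, 3, 4, 2, 6, 7, 8, 9, 10, 0, 5]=(0 11)(2 12 5)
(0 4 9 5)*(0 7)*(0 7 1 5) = [4, 5, 2, 3, 9, 1, 6, 7, 8, 0] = (0 4 9)(1 5)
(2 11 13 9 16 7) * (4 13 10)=[0, 1, 11, 3, 13, 5, 6, 2, 8, 16, 4, 10, 12, 9, 14, 15, 7]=(2 11 10 4 13 9 16 7)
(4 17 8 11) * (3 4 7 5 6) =(3 4 17 8 11 7 5 6) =[0, 1, 2, 4, 17, 6, 3, 5, 11, 9, 10, 7, 12, 13, 14, 15, 16, 8]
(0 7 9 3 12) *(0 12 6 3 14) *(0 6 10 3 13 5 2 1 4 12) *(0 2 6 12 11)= [7, 4, 1, 10, 11, 6, 13, 9, 8, 14, 3, 0, 2, 5, 12]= (0 7 9 14 12 2 1 4 11)(3 10)(5 6 13)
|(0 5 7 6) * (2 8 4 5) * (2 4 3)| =15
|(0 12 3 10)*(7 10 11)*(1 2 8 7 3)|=|(0 12 1 2 8 7 10)(3 11)|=14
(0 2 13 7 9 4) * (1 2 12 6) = [12, 2, 13, 3, 0, 5, 1, 9, 8, 4, 10, 11, 6, 7] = (0 12 6 1 2 13 7 9 4)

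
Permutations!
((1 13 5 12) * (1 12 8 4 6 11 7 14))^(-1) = ((1 13 5 8 4 6 11 7 14))^(-1) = (1 14 7 11 6 4 8 5 13)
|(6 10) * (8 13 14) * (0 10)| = |(0 10 6)(8 13 14)| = 3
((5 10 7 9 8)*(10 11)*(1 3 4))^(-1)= (1 4 3)(5 8 9 7 10 11)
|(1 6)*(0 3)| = 2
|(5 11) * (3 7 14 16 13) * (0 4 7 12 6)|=|(0 4 7 14 16 13 3 12 6)(5 11)|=18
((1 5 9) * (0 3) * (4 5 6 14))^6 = (14)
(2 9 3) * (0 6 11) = [6, 1, 9, 2, 4, 5, 11, 7, 8, 3, 10, 0] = (0 6 11)(2 9 3)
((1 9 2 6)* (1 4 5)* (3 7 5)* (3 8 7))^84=(1 4)(2 7)(5 6)(8 9)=((1 9 2 6 4 8 7 5))^84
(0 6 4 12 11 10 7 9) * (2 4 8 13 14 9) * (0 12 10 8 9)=[6, 1, 4, 3, 10, 5, 9, 2, 13, 12, 7, 8, 11, 14, 0]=(0 6 9 12 11 8 13 14)(2 4 10 7)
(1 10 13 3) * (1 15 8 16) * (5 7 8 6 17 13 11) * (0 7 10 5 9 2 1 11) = (0 7 8 16 11 9 2 1 5 10)(3 15 6 17 13) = [7, 5, 1, 15, 4, 10, 17, 8, 16, 2, 0, 9, 12, 3, 14, 6, 11, 13]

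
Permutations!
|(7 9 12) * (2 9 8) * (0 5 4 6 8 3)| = 10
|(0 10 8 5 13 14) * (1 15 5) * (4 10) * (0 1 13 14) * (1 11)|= |(0 4 10 8 13)(1 15 5 14 11)|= 5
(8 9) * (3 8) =(3 8 9) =[0, 1, 2, 8, 4, 5, 6, 7, 9, 3]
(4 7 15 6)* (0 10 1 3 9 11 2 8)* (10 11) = [11, 3, 8, 9, 7, 5, 4, 15, 0, 10, 1, 2, 12, 13, 14, 6] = (0 11 2 8)(1 3 9 10)(4 7 15 6)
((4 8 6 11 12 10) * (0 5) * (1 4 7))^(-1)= (0 5)(1 7 10 12 11 6 8 4)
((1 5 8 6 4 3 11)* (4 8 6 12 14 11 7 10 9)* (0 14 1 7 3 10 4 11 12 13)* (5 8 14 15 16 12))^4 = ((0 15 16 12 1 8 13)(4 10 9 11 7)(5 6 14))^4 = (0 1 15 8 16 13 12)(4 7 11 9 10)(5 6 14)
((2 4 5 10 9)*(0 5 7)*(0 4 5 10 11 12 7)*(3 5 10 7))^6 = (3 11)(5 12)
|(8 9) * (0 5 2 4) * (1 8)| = |(0 5 2 4)(1 8 9)| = 12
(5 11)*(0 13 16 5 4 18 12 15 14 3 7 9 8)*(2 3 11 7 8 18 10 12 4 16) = (0 13 2 3 8)(4 10 12 15 14 11 16 5 7 9 18) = [13, 1, 3, 8, 10, 7, 6, 9, 0, 18, 12, 16, 15, 2, 11, 14, 5, 17, 4]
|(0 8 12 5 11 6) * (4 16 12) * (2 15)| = 8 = |(0 8 4 16 12 5 11 6)(2 15)|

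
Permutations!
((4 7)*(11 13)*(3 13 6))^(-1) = (3 6 11 13)(4 7)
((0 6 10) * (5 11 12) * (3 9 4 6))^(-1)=(0 10 6 4 9 3)(5 12 11)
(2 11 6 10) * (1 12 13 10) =[0, 12, 11, 3, 4, 5, 1, 7, 8, 9, 2, 6, 13, 10] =(1 12 13 10 2 11 6)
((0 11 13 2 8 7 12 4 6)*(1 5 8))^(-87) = ((0 11 13 2 1 5 8 7 12 4 6))^(-87) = (0 11 13 2 1 5 8 7 12 4 6)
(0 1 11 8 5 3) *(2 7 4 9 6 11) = (0 1 2 7 4 9 6 11 8 5 3) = [1, 2, 7, 0, 9, 3, 11, 4, 5, 6, 10, 8]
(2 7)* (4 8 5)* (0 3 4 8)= [3, 1, 7, 4, 0, 8, 6, 2, 5]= (0 3 4)(2 7)(5 8)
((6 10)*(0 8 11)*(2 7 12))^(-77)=(0 8 11)(2 7 12)(6 10)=((0 8 11)(2 7 12)(6 10))^(-77)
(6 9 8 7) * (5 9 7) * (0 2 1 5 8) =(0 2 1 5 9)(6 7) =[2, 5, 1, 3, 4, 9, 7, 6, 8, 0]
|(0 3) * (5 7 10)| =|(0 3)(5 7 10)| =6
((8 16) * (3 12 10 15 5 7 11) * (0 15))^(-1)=(0 10 12 3 11 7 5 15)(8 16)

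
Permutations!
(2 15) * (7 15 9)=(2 9 7 15)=[0, 1, 9, 3, 4, 5, 6, 15, 8, 7, 10, 11, 12, 13, 14, 2]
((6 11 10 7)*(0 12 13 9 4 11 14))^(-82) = ((0 12 13 9 4 11 10 7 6 14))^(-82) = (0 6 10 4 13)(7 11 9 12 14)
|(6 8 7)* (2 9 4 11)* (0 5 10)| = 12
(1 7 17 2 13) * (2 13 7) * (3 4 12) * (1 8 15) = (1 2 7 17 13 8 15)(3 4 12) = [0, 2, 7, 4, 12, 5, 6, 17, 15, 9, 10, 11, 3, 8, 14, 1, 16, 13]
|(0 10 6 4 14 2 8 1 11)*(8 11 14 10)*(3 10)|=12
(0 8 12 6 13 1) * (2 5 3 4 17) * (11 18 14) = (0 8 12 6 13 1)(2 5 3 4 17)(11 18 14) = [8, 0, 5, 4, 17, 3, 13, 7, 12, 9, 10, 18, 6, 1, 11, 15, 16, 2, 14]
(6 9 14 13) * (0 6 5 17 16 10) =(0 6 9 14 13 5 17 16 10) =[6, 1, 2, 3, 4, 17, 9, 7, 8, 14, 0, 11, 12, 5, 13, 15, 10, 16]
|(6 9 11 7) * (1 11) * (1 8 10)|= 7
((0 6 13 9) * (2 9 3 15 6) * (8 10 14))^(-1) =(0 9 2)(3 13 6 15)(8 14 10)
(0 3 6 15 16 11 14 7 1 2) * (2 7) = (0 3 6 15 16 11 14 2)(1 7) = [3, 7, 0, 6, 4, 5, 15, 1, 8, 9, 10, 14, 12, 13, 2, 16, 11]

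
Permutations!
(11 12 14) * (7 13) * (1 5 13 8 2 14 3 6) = (1 5 13 7 8 2 14 11 12 3 6) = [0, 5, 14, 6, 4, 13, 1, 8, 2, 9, 10, 12, 3, 7, 11]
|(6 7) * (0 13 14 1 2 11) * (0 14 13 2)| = |(0 2 11 14 1)(6 7)| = 10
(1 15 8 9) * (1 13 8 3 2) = (1 15 3 2)(8 9 13) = [0, 15, 1, 2, 4, 5, 6, 7, 9, 13, 10, 11, 12, 8, 14, 3]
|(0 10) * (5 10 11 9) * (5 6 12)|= |(0 11 9 6 12 5 10)|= 7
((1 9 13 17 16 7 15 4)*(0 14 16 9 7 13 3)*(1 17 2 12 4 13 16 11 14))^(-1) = ((0 1 7 15 13 2 12 4 17 9 3)(11 14))^(-1) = (0 3 9 17 4 12 2 13 15 7 1)(11 14)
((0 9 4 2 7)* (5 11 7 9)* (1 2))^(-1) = ((0 5 11 7)(1 2 9 4))^(-1) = (0 7 11 5)(1 4 9 2)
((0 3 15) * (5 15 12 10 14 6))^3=(0 10 5 3 14 15 12 6)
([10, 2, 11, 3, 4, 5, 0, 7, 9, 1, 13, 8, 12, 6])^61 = [10, 2, 11, 3, 4, 5, 0, 7, 9, 1, 13, 8, 12, 6]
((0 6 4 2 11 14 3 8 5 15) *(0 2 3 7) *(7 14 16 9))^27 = (0 3 15 16)(2 9 6 8)(4 5 11 7)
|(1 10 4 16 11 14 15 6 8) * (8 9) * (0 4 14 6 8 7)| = |(0 4 16 11 6 9 7)(1 10 14 15 8)| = 35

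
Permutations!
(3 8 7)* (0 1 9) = (0 1 9)(3 8 7) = [1, 9, 2, 8, 4, 5, 6, 3, 7, 0]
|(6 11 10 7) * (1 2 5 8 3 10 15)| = 10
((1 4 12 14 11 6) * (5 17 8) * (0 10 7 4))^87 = (17)(0 11 4)(1 14 7)(6 12 10)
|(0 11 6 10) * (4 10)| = 5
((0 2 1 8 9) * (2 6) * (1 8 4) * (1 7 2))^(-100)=((0 6 1 4 7 2 8 9))^(-100)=(0 7)(1 8)(2 6)(4 9)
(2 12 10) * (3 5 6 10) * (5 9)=(2 12 3 9 5 6 10)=[0, 1, 12, 9, 4, 6, 10, 7, 8, 5, 2, 11, 3]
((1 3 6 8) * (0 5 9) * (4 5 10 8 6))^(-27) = ((0 10 8 1 3 4 5 9))^(-27) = (0 4 8 9 3 10 5 1)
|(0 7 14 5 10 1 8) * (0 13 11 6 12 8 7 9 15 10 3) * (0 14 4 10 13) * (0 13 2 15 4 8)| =66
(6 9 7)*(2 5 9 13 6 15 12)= (2 5 9 7 15 12)(6 13)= [0, 1, 5, 3, 4, 9, 13, 15, 8, 7, 10, 11, 2, 6, 14, 12]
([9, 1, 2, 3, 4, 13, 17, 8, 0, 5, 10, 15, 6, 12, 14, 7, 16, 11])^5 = (0 6 8 12 7 13 15 5 11 9 17)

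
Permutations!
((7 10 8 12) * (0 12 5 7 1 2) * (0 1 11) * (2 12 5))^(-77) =((0 5 7 10 8 2 1 12 11))^(-77) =(0 8 11 10 12 7 1 5 2)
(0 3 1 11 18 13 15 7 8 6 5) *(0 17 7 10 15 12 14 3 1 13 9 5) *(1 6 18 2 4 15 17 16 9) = (0 6)(1 11 2 4 15 10 17 7 8 18)(3 13 12 14)(5 16 9) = [6, 11, 4, 13, 15, 16, 0, 8, 18, 5, 17, 2, 14, 12, 3, 10, 9, 7, 1]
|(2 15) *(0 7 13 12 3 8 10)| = 14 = |(0 7 13 12 3 8 10)(2 15)|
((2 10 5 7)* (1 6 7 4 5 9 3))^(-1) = ((1 6 7 2 10 9 3)(4 5))^(-1) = (1 3 9 10 2 7 6)(4 5)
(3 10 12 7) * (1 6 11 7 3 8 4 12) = [0, 6, 2, 10, 12, 5, 11, 8, 4, 9, 1, 7, 3] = (1 6 11 7 8 4 12 3 10)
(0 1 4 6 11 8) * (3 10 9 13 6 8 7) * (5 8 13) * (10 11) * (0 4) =[1, 0, 2, 11, 13, 8, 10, 3, 4, 5, 9, 7, 12, 6] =(0 1)(3 11 7)(4 13 6 10 9 5 8)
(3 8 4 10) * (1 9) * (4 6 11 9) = (1 4 10 3 8 6 11 9) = [0, 4, 2, 8, 10, 5, 11, 7, 6, 1, 3, 9]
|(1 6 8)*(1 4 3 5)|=|(1 6 8 4 3 5)|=6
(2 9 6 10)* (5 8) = [0, 1, 9, 3, 4, 8, 10, 7, 5, 6, 2] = (2 9 6 10)(5 8)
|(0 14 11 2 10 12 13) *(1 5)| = 14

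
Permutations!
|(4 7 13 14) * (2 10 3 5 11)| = 20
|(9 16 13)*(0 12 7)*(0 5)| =|(0 12 7 5)(9 16 13)| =12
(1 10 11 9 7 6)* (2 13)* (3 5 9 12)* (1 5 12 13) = (1 10 11 13 2)(3 12)(5 9 7 6) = [0, 10, 1, 12, 4, 9, 5, 6, 8, 7, 11, 13, 3, 2]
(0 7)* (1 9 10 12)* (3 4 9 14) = [7, 14, 2, 4, 9, 5, 6, 0, 8, 10, 12, 11, 1, 13, 3] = (0 7)(1 14 3 4 9 10 12)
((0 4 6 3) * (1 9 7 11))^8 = ((0 4 6 3)(1 9 7 11))^8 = (11)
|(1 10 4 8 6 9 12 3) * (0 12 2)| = |(0 12 3 1 10 4 8 6 9 2)| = 10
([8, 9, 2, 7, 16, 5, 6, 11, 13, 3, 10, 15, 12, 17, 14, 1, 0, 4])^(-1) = [16, 15, 2, 9, 17, 5, 6, 3, 0, 1, 10, 7, 12, 8, 14, 11, 4, 13]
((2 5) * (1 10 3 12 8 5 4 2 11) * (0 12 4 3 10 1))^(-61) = ((0 12 8 5 11)(2 3 4))^(-61) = (0 11 5 8 12)(2 4 3)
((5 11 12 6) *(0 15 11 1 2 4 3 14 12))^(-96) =((0 15 11)(1 2 4 3 14 12 6 5))^(-96) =(15)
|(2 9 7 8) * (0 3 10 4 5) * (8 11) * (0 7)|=10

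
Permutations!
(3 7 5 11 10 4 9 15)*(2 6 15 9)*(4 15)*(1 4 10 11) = (1 4 2 6 10 15 3 7 5) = [0, 4, 6, 7, 2, 1, 10, 5, 8, 9, 15, 11, 12, 13, 14, 3]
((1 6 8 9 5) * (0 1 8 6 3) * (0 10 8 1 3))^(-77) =(10)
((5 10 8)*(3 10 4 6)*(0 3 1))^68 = ((0 3 10 8 5 4 6 1))^68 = (0 5)(1 8)(3 4)(6 10)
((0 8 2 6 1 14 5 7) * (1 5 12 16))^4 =(16)(0 5 2)(6 8 7)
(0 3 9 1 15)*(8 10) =(0 3 9 1 15)(8 10) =[3, 15, 2, 9, 4, 5, 6, 7, 10, 1, 8, 11, 12, 13, 14, 0]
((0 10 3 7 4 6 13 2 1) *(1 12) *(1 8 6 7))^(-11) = ((0 10 3 1)(2 12 8 6 13)(4 7))^(-11) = (0 10 3 1)(2 13 6 8 12)(4 7)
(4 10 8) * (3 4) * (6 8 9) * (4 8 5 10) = (3 8)(5 10 9 6) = [0, 1, 2, 8, 4, 10, 5, 7, 3, 6, 9]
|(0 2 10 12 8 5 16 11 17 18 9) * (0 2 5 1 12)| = 9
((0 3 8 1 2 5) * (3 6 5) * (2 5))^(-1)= ((0 6 2 3 8 1 5))^(-1)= (0 5 1 8 3 2 6)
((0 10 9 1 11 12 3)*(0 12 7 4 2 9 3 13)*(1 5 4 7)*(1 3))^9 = ((0 10 1 11 3 12 13)(2 9 5 4))^9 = (0 1 3 13 10 11 12)(2 9 5 4)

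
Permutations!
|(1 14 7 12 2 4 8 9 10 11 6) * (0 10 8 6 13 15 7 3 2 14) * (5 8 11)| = |(0 10 5 8 9 11 13 15 7 12 14 3 2 4 6 1)| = 16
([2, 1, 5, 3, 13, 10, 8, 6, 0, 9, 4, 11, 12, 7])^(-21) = (0 7 10)(2 6 4)(5 8 13)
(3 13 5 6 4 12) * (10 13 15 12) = (3 15 12)(4 10 13 5 6) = [0, 1, 2, 15, 10, 6, 4, 7, 8, 9, 13, 11, 3, 5, 14, 12]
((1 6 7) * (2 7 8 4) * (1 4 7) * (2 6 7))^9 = (1 6)(2 4)(7 8)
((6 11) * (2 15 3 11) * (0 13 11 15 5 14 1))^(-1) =((0 13 11 6 2 5 14 1)(3 15))^(-1) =(0 1 14 5 2 6 11 13)(3 15)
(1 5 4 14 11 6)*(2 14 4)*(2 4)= (1 5 4 2 14 11 6)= [0, 5, 14, 3, 2, 4, 1, 7, 8, 9, 10, 6, 12, 13, 11]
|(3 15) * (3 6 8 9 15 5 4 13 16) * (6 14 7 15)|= 15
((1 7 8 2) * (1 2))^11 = (1 8 7)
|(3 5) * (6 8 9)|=|(3 5)(6 8 9)|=6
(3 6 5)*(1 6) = (1 6 5 3) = [0, 6, 2, 1, 4, 3, 5]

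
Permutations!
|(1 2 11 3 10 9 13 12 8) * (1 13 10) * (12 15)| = 4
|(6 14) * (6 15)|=|(6 14 15)|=3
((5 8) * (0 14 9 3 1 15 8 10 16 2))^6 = (0 8 14 5 9 10 3 16 1 2 15)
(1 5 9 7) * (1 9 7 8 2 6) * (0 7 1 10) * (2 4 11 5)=(0 7 9 8 4 11 5 1 2 6 10)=[7, 2, 6, 3, 11, 1, 10, 9, 4, 8, 0, 5]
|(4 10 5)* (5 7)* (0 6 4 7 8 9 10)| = 6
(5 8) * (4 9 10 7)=(4 9 10 7)(5 8)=[0, 1, 2, 3, 9, 8, 6, 4, 5, 10, 7]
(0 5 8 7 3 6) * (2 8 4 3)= (0 5 4 3 6)(2 8 7)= [5, 1, 8, 6, 3, 4, 0, 2, 7]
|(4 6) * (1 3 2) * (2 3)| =|(1 2)(4 6)| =2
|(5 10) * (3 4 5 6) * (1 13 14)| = 15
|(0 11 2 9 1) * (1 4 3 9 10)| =|(0 11 2 10 1)(3 9 4)| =15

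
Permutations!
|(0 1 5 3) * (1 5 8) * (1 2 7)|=|(0 5 3)(1 8 2 7)|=12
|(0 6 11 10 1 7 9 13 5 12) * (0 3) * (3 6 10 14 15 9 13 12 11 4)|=|(0 10 1 7 13 5 11 14 15 9 12 6 4 3)|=14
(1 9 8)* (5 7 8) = (1 9 5 7 8) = [0, 9, 2, 3, 4, 7, 6, 8, 1, 5]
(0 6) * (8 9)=(0 6)(8 9)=[6, 1, 2, 3, 4, 5, 0, 7, 9, 8]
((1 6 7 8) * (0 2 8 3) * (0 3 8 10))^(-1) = ((0 2 10)(1 6 7 8))^(-1) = (0 10 2)(1 8 7 6)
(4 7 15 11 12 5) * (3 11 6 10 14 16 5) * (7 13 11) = (3 7 15 6 10 14 16 5 4 13 11 12) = [0, 1, 2, 7, 13, 4, 10, 15, 8, 9, 14, 12, 3, 11, 16, 6, 5]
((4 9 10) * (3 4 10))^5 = (10)(3 9 4)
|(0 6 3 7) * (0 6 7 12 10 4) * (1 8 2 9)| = |(0 7 6 3 12 10 4)(1 8 2 9)| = 28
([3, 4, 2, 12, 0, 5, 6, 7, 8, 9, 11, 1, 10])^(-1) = (0 4 1 11 10 12 3)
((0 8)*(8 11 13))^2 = ((0 11 13 8))^2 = (0 13)(8 11)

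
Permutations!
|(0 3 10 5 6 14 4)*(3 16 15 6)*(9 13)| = 6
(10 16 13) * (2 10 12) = (2 10 16 13 12) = [0, 1, 10, 3, 4, 5, 6, 7, 8, 9, 16, 11, 2, 12, 14, 15, 13]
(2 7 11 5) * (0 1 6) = (0 1 6)(2 7 11 5) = [1, 6, 7, 3, 4, 2, 0, 11, 8, 9, 10, 5]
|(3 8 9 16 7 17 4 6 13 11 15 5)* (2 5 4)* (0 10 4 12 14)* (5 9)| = |(0 10 4 6 13 11 15 12 14)(2 9 16 7 17)(3 8 5)| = 45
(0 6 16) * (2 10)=(0 6 16)(2 10)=[6, 1, 10, 3, 4, 5, 16, 7, 8, 9, 2, 11, 12, 13, 14, 15, 0]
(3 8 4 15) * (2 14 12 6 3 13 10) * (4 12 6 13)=(2 14 6 3 8 12 13 10)(4 15)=[0, 1, 14, 8, 15, 5, 3, 7, 12, 9, 2, 11, 13, 10, 6, 4]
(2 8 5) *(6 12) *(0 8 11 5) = (0 8)(2 11 5)(6 12) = [8, 1, 11, 3, 4, 2, 12, 7, 0, 9, 10, 5, 6]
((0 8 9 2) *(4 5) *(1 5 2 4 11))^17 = ((0 8 9 4 2)(1 5 11))^17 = (0 9 2 8 4)(1 11 5)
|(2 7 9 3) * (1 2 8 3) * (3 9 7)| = |(1 2 3 8 9)| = 5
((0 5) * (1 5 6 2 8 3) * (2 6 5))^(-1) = ((0 5)(1 2 8 3))^(-1) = (0 5)(1 3 8 2)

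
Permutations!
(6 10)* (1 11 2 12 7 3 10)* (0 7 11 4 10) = (0 7 3)(1 4 10 6)(2 12 11) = [7, 4, 12, 0, 10, 5, 1, 3, 8, 9, 6, 2, 11]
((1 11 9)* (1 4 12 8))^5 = ((1 11 9 4 12 8))^5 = (1 8 12 4 9 11)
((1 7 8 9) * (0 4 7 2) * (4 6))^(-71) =(0 6 4 7 8 9 1 2)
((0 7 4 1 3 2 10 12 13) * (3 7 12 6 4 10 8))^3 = (13)(1 6 7 4 10)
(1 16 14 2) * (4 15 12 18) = (1 16 14 2)(4 15 12 18) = [0, 16, 1, 3, 15, 5, 6, 7, 8, 9, 10, 11, 18, 13, 2, 12, 14, 17, 4]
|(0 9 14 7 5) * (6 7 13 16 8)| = 9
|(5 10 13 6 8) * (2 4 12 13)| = 8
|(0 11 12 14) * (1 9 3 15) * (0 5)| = |(0 11 12 14 5)(1 9 3 15)| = 20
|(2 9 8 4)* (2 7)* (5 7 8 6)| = 10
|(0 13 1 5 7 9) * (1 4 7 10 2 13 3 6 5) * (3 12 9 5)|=6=|(0 12 9)(2 13 4 7 5 10)(3 6)|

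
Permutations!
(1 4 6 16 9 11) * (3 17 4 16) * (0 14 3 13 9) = (0 14 3 17 4 6 13 9 11 1 16) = [14, 16, 2, 17, 6, 5, 13, 7, 8, 11, 10, 1, 12, 9, 3, 15, 0, 4]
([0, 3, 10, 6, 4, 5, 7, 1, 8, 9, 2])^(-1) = [0, 7, 10, 1, 4, 5, 3, 6, 8, 9, 2]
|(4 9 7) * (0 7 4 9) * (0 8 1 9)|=4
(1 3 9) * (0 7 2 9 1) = (0 7 2 9)(1 3) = [7, 3, 9, 1, 4, 5, 6, 2, 8, 0]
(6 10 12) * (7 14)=[0, 1, 2, 3, 4, 5, 10, 14, 8, 9, 12, 11, 6, 13, 7]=(6 10 12)(7 14)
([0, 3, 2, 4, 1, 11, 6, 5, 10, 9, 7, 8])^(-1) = [0, 4, 2, 1, 3, 7, 6, 10, 11, 9, 8, 5]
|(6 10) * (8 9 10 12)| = |(6 12 8 9 10)| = 5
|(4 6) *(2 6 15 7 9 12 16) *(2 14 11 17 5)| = 12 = |(2 6 4 15 7 9 12 16 14 11 17 5)|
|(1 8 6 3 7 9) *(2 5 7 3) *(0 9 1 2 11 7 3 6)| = 10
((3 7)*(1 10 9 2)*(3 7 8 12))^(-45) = ((1 10 9 2)(3 8 12))^(-45) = (12)(1 2 9 10)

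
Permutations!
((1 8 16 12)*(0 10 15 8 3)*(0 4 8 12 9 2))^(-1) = (0 2 9 16 8 4 3 1 12 15 10)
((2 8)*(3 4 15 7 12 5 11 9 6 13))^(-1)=(2 8)(3 13 6 9 11 5 12 7 15 4)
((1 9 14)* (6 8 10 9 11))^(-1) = ((1 11 6 8 10 9 14))^(-1) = (1 14 9 10 8 6 11)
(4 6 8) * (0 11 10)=(0 11 10)(4 6 8)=[11, 1, 2, 3, 6, 5, 8, 7, 4, 9, 0, 10]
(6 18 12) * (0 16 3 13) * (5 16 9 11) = (0 9 11 5 16 3 13)(6 18 12) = [9, 1, 2, 13, 4, 16, 18, 7, 8, 11, 10, 5, 6, 0, 14, 15, 3, 17, 12]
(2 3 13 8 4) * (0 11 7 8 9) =(0 11 7 8 4 2 3 13 9) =[11, 1, 3, 13, 2, 5, 6, 8, 4, 0, 10, 7, 12, 9]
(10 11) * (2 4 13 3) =(2 4 13 3)(10 11) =[0, 1, 4, 2, 13, 5, 6, 7, 8, 9, 11, 10, 12, 3]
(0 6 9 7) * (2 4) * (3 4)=(0 6 9 7)(2 3 4)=[6, 1, 3, 4, 2, 5, 9, 0, 8, 7]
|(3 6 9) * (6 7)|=|(3 7 6 9)|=4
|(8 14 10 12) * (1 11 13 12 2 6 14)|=20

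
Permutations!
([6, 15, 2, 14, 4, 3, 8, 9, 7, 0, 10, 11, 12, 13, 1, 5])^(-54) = [6, 15, 2, 14, 4, 3, 8, 9, 7, 0, 10, 11, 12, 13, 1, 5]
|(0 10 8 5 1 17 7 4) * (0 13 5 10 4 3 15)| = |(0 4 13 5 1 17 7 3 15)(8 10)| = 18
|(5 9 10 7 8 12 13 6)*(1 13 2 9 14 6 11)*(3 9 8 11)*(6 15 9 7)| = 30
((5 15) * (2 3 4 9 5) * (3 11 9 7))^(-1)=((2 11 9 5 15)(3 4 7))^(-1)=(2 15 5 9 11)(3 7 4)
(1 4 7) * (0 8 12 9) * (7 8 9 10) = (0 9)(1 4 8 12 10 7) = [9, 4, 2, 3, 8, 5, 6, 1, 12, 0, 7, 11, 10]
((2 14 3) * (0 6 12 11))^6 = ((0 6 12 11)(2 14 3))^6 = (14)(0 12)(6 11)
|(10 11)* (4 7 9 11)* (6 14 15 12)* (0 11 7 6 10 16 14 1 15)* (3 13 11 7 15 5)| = |(0 7 9 15 12 10 4 6 1 5 3 13 11 16 14)| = 15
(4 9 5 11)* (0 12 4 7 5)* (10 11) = (0 12 4 9)(5 10 11 7) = [12, 1, 2, 3, 9, 10, 6, 5, 8, 0, 11, 7, 4]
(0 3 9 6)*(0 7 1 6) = (0 3 9)(1 6 7) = [3, 6, 2, 9, 4, 5, 7, 1, 8, 0]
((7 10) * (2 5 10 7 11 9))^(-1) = (2 9 11 10 5)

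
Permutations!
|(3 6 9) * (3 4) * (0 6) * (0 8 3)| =|(0 6 9 4)(3 8)| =4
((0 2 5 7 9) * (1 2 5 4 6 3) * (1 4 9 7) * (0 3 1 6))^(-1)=(0 4 3 9 2 1 6 5)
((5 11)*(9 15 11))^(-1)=((5 9 15 11))^(-1)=(5 11 15 9)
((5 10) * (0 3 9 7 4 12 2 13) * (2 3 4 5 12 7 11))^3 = (0 5 3 2 4 10 9 13 7 12 11)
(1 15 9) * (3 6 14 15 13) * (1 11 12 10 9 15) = (15)(1 13 3 6 14)(9 11 12 10) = [0, 13, 2, 6, 4, 5, 14, 7, 8, 11, 9, 12, 10, 3, 1, 15]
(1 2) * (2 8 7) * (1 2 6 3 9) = (1 8 7 6 3 9) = [0, 8, 2, 9, 4, 5, 3, 6, 7, 1]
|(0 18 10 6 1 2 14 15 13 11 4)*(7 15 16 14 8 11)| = 18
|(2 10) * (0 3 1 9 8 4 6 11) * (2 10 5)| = 8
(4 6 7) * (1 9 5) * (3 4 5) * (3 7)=[0, 9, 2, 4, 6, 1, 3, 5, 8, 7]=(1 9 7 5)(3 4 6)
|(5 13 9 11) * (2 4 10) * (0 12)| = 12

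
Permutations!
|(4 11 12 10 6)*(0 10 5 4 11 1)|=8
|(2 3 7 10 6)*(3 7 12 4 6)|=|(2 7 10 3 12 4 6)|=7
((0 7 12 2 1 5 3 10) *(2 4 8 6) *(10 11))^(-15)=((0 7 12 4 8 6 2 1 5 3 11 10))^(-15)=(0 3 2 4)(1 8 7 11)(5 6 12 10)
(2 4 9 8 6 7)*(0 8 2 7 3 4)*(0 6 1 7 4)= (0 8 1 7 4 9 2 6 3)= [8, 7, 6, 0, 9, 5, 3, 4, 1, 2]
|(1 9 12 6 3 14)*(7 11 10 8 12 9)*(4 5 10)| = |(1 7 11 4 5 10 8 12 6 3 14)| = 11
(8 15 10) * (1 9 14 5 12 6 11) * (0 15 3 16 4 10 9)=(0 15 9 14 5 12 6 11 1)(3 16 4 10 8)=[15, 0, 2, 16, 10, 12, 11, 7, 3, 14, 8, 1, 6, 13, 5, 9, 4]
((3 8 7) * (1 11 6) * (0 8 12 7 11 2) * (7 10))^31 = ((0 8 11 6 1 2)(3 12 10 7))^31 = (0 8 11 6 1 2)(3 7 10 12)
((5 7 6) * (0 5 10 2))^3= ((0 5 7 6 10 2))^3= (0 6)(2 7)(5 10)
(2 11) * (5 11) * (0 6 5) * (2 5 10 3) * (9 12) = [6, 1, 0, 2, 4, 11, 10, 7, 8, 12, 3, 5, 9] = (0 6 10 3 2)(5 11)(9 12)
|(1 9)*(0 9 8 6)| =|(0 9 1 8 6)| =5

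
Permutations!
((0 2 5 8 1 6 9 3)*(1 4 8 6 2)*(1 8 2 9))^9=(9)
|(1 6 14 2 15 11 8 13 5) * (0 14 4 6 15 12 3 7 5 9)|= |(0 14 2 12 3 7 5 1 15 11 8 13 9)(4 6)|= 26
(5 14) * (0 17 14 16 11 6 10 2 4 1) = [17, 0, 4, 3, 1, 16, 10, 7, 8, 9, 2, 6, 12, 13, 5, 15, 11, 14] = (0 17 14 5 16 11 6 10 2 4 1)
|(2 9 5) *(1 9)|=|(1 9 5 2)|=4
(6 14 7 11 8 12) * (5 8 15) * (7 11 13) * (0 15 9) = (0 15 5 8 12 6 14 11 9)(7 13) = [15, 1, 2, 3, 4, 8, 14, 13, 12, 0, 10, 9, 6, 7, 11, 5]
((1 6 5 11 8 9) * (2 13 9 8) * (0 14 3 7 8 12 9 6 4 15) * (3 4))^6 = ((0 14 4 15)(1 3 7 8 12 9)(2 13 6 5 11))^6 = (0 4)(2 13 6 5 11)(14 15)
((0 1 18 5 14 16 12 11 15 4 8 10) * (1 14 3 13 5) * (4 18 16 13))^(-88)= (1 12 15)(11 18 16)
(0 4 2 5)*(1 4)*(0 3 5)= (0 1 4 2)(3 5)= [1, 4, 0, 5, 2, 3]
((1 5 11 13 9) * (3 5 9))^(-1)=((1 9)(3 5 11 13))^(-1)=(1 9)(3 13 11 5)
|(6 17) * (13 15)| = 2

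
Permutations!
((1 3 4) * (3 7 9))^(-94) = ((1 7 9 3 4))^(-94) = (1 7 9 3 4)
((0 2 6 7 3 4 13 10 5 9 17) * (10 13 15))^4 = (0 3 5 2 4 9 6 15 17 7 10)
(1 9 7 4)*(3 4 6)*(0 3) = (0 3 4 1 9 7 6) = [3, 9, 2, 4, 1, 5, 0, 6, 8, 7]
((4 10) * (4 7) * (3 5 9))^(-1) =((3 5 9)(4 10 7))^(-1) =(3 9 5)(4 7 10)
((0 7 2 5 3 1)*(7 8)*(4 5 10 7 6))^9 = (10)(0 6 5 1 8 4 3)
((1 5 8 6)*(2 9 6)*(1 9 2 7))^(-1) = ((1 5 8 7)(6 9))^(-1) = (1 7 8 5)(6 9)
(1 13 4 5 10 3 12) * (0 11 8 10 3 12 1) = [11, 13, 2, 1, 5, 3, 6, 7, 10, 9, 12, 8, 0, 4] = (0 11 8 10 12)(1 13 4 5 3)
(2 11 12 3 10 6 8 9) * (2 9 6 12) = [0, 1, 11, 10, 4, 5, 8, 7, 6, 9, 12, 2, 3] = (2 11)(3 10 12)(6 8)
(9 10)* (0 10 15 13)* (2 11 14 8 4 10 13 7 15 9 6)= (0 13)(2 11 14 8 4 10 6)(7 15)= [13, 1, 11, 3, 10, 5, 2, 15, 4, 9, 6, 14, 12, 0, 8, 7]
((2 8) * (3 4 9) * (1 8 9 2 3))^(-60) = ((1 8 3 4 2 9))^(-60) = (9)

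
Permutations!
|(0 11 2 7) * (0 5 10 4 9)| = |(0 11 2 7 5 10 4 9)| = 8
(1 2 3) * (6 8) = (1 2 3)(6 8) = [0, 2, 3, 1, 4, 5, 8, 7, 6]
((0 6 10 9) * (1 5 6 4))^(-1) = (0 9 10 6 5 1 4)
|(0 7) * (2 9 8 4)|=|(0 7)(2 9 8 4)|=4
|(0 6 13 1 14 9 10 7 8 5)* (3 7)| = 11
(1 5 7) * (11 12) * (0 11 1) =(0 11 12 1 5 7) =[11, 5, 2, 3, 4, 7, 6, 0, 8, 9, 10, 12, 1]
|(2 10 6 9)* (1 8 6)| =|(1 8 6 9 2 10)| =6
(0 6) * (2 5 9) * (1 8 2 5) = [6, 8, 1, 3, 4, 9, 0, 7, 2, 5] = (0 6)(1 8 2)(5 9)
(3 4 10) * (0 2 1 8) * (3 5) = (0 2 1 8)(3 4 10 5) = [2, 8, 1, 4, 10, 3, 6, 7, 0, 9, 5]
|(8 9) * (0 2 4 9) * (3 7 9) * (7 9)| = 6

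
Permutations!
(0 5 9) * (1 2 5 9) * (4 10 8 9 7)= (0 7 4 10 8 9)(1 2 5)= [7, 2, 5, 3, 10, 1, 6, 4, 9, 0, 8]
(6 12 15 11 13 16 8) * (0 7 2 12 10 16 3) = (0 7 2 12 15 11 13 3)(6 10 16 8) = [7, 1, 12, 0, 4, 5, 10, 2, 6, 9, 16, 13, 15, 3, 14, 11, 8]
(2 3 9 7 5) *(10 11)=(2 3 9 7 5)(10 11)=[0, 1, 3, 9, 4, 2, 6, 5, 8, 7, 11, 10]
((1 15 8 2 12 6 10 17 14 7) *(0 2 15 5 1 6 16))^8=(6 14 10 7 17)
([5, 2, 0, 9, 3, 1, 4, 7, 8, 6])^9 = (0 5 1 2)(3 9 6 4)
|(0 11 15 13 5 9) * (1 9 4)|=8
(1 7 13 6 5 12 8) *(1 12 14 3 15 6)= [0, 7, 2, 15, 4, 14, 5, 13, 12, 9, 10, 11, 8, 1, 3, 6]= (1 7 13)(3 15 6 5 14)(8 12)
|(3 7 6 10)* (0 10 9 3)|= 4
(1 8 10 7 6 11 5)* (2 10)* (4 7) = (1 8 2 10 4 7 6 11 5) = [0, 8, 10, 3, 7, 1, 11, 6, 2, 9, 4, 5]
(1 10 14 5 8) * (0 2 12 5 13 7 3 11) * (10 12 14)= (0 2 14 13 7 3 11)(1 12 5 8)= [2, 12, 14, 11, 4, 8, 6, 3, 1, 9, 10, 0, 5, 7, 13]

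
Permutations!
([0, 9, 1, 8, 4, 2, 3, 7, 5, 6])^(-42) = (9)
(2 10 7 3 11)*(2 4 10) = [0, 1, 2, 11, 10, 5, 6, 3, 8, 9, 7, 4] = (3 11 4 10 7)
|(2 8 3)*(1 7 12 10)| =|(1 7 12 10)(2 8 3)| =12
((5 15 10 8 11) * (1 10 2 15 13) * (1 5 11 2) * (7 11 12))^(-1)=(1 15 2 8 10)(5 13)(7 12 11)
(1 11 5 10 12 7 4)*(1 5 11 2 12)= (1 2 12 7 4 5 10)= [0, 2, 12, 3, 5, 10, 6, 4, 8, 9, 1, 11, 7]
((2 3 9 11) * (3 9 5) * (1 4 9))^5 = (11)(3 5)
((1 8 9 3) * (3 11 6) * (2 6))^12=((1 8 9 11 2 6 3))^12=(1 6 11 8 3 2 9)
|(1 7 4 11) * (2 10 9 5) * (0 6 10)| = 12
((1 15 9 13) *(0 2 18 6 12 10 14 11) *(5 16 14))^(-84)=((0 2 18 6 12 10 5 16 14 11)(1 15 9 13))^(-84)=(0 5 18 14 12)(2 16 6 11 10)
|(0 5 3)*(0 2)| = 4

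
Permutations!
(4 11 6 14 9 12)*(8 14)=(4 11 6 8 14 9 12)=[0, 1, 2, 3, 11, 5, 8, 7, 14, 12, 10, 6, 4, 13, 9]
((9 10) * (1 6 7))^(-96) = (10)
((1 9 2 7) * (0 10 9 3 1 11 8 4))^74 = ((0 10 9 2 7 11 8 4)(1 3))^74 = (0 9 7 8)(2 11 4 10)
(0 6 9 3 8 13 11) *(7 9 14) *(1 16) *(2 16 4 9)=(0 6 14 7 2 16 1 4 9 3 8 13 11)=[6, 4, 16, 8, 9, 5, 14, 2, 13, 3, 10, 0, 12, 11, 7, 15, 1]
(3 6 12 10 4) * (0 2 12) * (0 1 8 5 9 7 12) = [2, 8, 0, 6, 3, 9, 1, 12, 5, 7, 4, 11, 10] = (0 2)(1 8 5 9 7 12 10 4 3 6)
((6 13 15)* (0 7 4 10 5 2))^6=((0 7 4 10 5 2)(6 13 15))^6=(15)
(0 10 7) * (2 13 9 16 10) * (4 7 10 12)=(0 2 13 9 16 12 4 7)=[2, 1, 13, 3, 7, 5, 6, 0, 8, 16, 10, 11, 4, 9, 14, 15, 12]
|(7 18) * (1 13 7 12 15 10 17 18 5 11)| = 5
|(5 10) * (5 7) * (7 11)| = |(5 10 11 7)| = 4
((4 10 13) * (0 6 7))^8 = ((0 6 7)(4 10 13))^8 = (0 7 6)(4 13 10)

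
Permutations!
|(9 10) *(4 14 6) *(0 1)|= |(0 1)(4 14 6)(9 10)|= 6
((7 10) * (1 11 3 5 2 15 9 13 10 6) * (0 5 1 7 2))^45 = ((0 5)(1 11 3)(2 15 9 13 10)(6 7))^45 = (15)(0 5)(6 7)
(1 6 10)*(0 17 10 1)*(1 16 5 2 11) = (0 17 10)(1 6 16 5 2 11) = [17, 6, 11, 3, 4, 2, 16, 7, 8, 9, 0, 1, 12, 13, 14, 15, 5, 10]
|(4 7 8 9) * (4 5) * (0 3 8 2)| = 8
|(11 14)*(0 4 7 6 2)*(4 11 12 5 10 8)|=|(0 11 14 12 5 10 8 4 7 6 2)|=11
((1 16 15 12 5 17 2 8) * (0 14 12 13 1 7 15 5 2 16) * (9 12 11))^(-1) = (0 1 13 15 7 8 2 12 9 11 14)(5 16 17)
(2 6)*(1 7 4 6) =[0, 7, 1, 3, 6, 5, 2, 4] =(1 7 4 6 2)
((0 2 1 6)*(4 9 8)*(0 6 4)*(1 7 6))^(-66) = (0 9 1 7)(2 8 4 6)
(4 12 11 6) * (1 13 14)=[0, 13, 2, 3, 12, 5, 4, 7, 8, 9, 10, 6, 11, 14, 1]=(1 13 14)(4 12 11 6)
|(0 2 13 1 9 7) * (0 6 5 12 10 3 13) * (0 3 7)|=|(0 2 3 13 1 9)(5 12 10 7 6)|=30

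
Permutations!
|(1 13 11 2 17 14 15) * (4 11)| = 8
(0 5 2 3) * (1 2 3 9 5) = [1, 2, 9, 0, 4, 3, 6, 7, 8, 5] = (0 1 2 9 5 3)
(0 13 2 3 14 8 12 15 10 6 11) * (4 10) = (0 13 2 3 14 8 12 15 4 10 6 11) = [13, 1, 3, 14, 10, 5, 11, 7, 12, 9, 6, 0, 15, 2, 8, 4]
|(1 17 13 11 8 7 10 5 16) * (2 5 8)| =|(1 17 13 11 2 5 16)(7 10 8)| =21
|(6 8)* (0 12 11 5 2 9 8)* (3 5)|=|(0 12 11 3 5 2 9 8 6)|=9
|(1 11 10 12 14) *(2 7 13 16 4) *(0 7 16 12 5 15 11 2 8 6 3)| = 12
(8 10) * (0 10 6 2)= (0 10 8 6 2)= [10, 1, 0, 3, 4, 5, 2, 7, 6, 9, 8]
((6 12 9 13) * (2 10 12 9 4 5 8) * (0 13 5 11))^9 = ((0 13 6 9 5 8 2 10 12 4 11))^9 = (0 4 10 8 9 13 11 12 2 5 6)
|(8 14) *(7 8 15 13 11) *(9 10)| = 6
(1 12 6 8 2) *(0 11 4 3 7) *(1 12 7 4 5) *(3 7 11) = (0 3 4 7)(1 11 5)(2 12 6 8) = [3, 11, 12, 4, 7, 1, 8, 0, 2, 9, 10, 5, 6]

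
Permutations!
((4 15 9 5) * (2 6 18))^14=((2 6 18)(4 15 9 5))^14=(2 18 6)(4 9)(5 15)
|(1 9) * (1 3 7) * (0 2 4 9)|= 7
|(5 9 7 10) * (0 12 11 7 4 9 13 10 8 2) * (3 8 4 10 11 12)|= |(0 3 8 2)(4 9 10 5 13 11 7)|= 28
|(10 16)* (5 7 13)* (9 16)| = 3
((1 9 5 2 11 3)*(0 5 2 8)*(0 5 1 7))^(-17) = (0 11 1 3 9 7 2)(5 8)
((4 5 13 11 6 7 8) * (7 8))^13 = (4 5 13 11 6 8)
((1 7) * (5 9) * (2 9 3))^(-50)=(2 5)(3 9)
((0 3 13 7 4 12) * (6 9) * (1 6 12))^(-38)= ((0 3 13 7 4 1 6 9 12))^(-38)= (0 9 1 7 3 12 6 4 13)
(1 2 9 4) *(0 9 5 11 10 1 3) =(0 9 4 3)(1 2 5 11 10) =[9, 2, 5, 0, 3, 11, 6, 7, 8, 4, 1, 10]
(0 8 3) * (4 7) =(0 8 3)(4 7) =[8, 1, 2, 0, 7, 5, 6, 4, 3]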